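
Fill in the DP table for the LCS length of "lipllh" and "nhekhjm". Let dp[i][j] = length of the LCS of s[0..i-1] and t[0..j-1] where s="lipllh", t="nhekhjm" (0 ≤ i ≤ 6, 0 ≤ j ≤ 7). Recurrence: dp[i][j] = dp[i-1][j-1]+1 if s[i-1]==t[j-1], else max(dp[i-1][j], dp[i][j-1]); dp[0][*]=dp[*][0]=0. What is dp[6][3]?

   ''  n  h  e  k  h  j  m
''  0  0  0  0  0  0  0  0
 l  0  0  0  0  0  0  0  0
 i  0  0  0  0  0  0  0  0
 p  0  0  0  0  0  0  0  0
 l  0  0  0  0  0  0  0  0
 l  0  0  0  0  0  0  0  0
 h  0  0  1  1  1  1  1  1

1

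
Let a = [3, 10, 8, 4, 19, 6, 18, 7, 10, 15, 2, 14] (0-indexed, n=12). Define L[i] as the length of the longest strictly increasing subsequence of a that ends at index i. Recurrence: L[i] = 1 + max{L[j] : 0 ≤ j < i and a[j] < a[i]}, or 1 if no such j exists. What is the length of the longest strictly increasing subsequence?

   i    0    1    2    3    4    5    6    7    8    9   10   11
a[i]    3   10    8    4   19    6   18    7   10   15    2   14
L[i]    1    2    2    2    3    3    4    4    5    6    1    6

6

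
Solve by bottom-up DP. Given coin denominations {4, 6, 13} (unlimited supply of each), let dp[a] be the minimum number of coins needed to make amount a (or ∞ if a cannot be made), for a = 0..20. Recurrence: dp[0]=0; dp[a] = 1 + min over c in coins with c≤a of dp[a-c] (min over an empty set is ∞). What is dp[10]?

2

 a  0  1  2  3  4  5  6  7  8  9 10 11 12 13 14 15 16 17 18 19 20
dp  0  -  -  -  1  -  1  -  2  -  2  -  2  1  3  -  3  2  3  2  4
(- denotes ∞ / unreachable)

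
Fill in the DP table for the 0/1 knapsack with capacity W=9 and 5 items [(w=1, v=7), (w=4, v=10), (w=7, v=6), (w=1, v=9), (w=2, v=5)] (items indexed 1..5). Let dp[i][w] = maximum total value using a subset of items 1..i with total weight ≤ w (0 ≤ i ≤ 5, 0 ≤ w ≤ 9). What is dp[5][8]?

31

i\w   0   1   2   3   4   5   6   7   8   9
  0   0   0   0   0   0   0   0   0   0   0
  1   0   7   7   7   7   7   7   7   7   7
  2   0   7   7   7  10  17  17  17  17  17
  3   0   7   7   7  10  17  17  17  17  17
  4   0   9  16  16  16  19  26  26  26  26
  5   0   9  16  16  21  21  26  26  31  31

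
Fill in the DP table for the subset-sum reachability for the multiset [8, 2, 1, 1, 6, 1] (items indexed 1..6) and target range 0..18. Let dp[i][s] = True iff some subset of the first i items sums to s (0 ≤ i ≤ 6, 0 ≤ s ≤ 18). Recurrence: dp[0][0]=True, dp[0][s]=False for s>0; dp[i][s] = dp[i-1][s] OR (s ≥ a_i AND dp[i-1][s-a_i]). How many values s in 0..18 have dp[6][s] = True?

19

i\s   0   1   2   3   4   5   6   7   8   9  10  11  12  13  14  15  16  17  18
  0   T   F   F   F   F   F   F   F   F   F   F   F   F   F   F   F   F   F   F
  1   T   F   F   F   F   F   F   F   T   F   F   F   F   F   F   F   F   F   F
  2   T   F   T   F   F   F   F   F   T   F   T   F   F   F   F   F   F   F   F
  3   T   T   T   T   F   F   F   F   T   T   T   T   F   F   F   F   F   F   F
  4   T   T   T   T   T   F   F   F   T   T   T   T   T   F   F   F   F   F   F
  5   T   T   T   T   T   F   T   T   T   T   T   T   T   F   T   T   T   T   T
  6   T   T   T   T   T   T   T   T   T   T   T   T   T   T   T   T   T   T   T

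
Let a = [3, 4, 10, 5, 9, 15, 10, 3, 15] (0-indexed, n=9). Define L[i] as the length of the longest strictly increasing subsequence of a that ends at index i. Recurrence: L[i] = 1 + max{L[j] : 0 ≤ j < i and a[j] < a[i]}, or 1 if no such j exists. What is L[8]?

6

   i    0    1    2    3    4    5    6    7    8
a[i]    3    4   10    5    9   15   10    3   15
L[i]    1    2    3    3    4    5    5    1    6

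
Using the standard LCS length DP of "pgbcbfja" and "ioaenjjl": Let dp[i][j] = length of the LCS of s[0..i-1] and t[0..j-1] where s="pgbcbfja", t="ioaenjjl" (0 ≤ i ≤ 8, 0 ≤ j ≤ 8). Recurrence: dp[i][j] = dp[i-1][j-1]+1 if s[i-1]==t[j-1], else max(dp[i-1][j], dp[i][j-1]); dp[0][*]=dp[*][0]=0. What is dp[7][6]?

1

   ''  i  o  a  e  n  j  j  l
''  0  0  0  0  0  0  0  0  0
 p  0  0  0  0  0  0  0  0  0
 g  0  0  0  0  0  0  0  0  0
 b  0  0  0  0  0  0  0  0  0
 c  0  0  0  0  0  0  0  0  0
 b  0  0  0  0  0  0  0  0  0
 f  0  0  0  0  0  0  0  0  0
 j  0  0  0  0  0  0  1  1  1
 a  0  0  0  1  1  1  1  1  1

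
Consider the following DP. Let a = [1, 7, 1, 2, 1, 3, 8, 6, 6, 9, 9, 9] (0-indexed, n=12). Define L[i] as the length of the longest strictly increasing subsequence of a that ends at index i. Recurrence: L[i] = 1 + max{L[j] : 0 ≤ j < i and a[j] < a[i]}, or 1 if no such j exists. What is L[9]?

5

   i    0    1    2    3    4    5    6    7    8    9   10   11
a[i]    1    7    1    2    1    3    8    6    6    9    9    9
L[i]    1    2    1    2    1    3    4    4    4    5    5    5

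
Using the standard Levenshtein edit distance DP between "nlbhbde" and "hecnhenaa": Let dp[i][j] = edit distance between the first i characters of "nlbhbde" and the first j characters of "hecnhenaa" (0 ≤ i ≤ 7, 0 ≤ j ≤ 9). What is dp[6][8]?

7

   ''  h  e  c  n  h  e  n  a  a
''  0  1  2  3  4  5  6  7  8  9
 n  1  1  2  3  3  4  5  6  7  8
 l  2  2  2  3  4  4  5  6  7  8
 b  3  3  3  3  4  5  5  6  7  8
 h  4  3  4  4  4  4  5  6  7  8
 b  5  4  4  5  5  5  5  6  7  8
 d  6  5  5  5  6  6  6  6  7  8
 e  7  6  5  6  6  7  6  7  7  8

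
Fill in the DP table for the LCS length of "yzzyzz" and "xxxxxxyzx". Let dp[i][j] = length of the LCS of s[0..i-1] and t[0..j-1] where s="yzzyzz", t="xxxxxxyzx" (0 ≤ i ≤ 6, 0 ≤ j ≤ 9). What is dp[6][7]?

   ''  x  x  x  x  x  x  y  z  x
''  0  0  0  0  0  0  0  0  0  0
 y  0  0  0  0  0  0  0  1  1  1
 z  0  0  0  0  0  0  0  1  2  2
 z  0  0  0  0  0  0  0  1  2  2
 y  0  0  0  0  0  0  0  1  2  2
 z  0  0  0  0  0  0  0  1  2  2
 z  0  0  0  0  0  0  0  1  2  2

1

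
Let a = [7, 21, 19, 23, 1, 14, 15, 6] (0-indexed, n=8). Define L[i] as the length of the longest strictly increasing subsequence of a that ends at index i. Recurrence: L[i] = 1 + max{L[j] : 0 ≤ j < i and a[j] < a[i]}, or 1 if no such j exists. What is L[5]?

   i    0    1    2    3    4    5    6    7
a[i]    7   21   19   23    1   14   15    6
L[i]    1    2    2    3    1    2    3    2

2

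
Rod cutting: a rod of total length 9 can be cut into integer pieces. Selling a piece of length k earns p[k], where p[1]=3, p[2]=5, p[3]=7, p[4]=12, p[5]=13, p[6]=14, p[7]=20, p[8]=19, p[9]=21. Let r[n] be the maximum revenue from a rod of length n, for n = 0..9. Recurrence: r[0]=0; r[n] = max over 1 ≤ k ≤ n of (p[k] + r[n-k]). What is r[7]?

   n    0    1    2    3    4    5    6    7    8    9
r[n]    0    3    6    9   12   15   18   21   24   27

21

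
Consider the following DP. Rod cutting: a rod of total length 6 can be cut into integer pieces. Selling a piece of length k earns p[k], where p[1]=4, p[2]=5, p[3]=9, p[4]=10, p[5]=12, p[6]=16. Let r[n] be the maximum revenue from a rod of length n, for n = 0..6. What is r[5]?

   n    0    1    2    3    4    5    6
r[n]    0    4    8   12   16   20   24

20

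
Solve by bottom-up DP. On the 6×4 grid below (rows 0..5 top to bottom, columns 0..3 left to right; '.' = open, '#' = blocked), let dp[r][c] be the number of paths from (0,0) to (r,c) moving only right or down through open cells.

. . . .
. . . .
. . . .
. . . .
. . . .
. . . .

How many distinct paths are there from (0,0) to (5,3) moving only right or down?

r\c   0   1   2   3
  0   1   1   1   1
  1   1   2   3   4
  2   1   3   6  10
  3   1   4  10  20
  4   1   5  15  35
  5   1   6  21  56

56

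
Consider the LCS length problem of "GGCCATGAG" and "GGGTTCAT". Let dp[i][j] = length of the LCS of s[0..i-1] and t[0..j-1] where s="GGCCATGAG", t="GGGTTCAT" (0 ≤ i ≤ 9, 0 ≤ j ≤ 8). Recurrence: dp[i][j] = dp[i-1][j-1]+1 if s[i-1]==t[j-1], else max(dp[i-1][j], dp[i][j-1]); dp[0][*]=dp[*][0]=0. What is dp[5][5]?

2

   ''  G  G  G  T  T  C  A  T
''  0  0  0  0  0  0  0  0  0
 G  0  1  1  1  1  1  1  1  1
 G  0  1  2  2  2  2  2  2  2
 C  0  1  2  2  2  2  3  3  3
 C  0  1  2  2  2  2  3  3  3
 A  0  1  2  2  2  2  3  4  4
 T  0  1  2  2  3  3  3  4  5
 G  0  1  2  3  3  3  3  4  5
 A  0  1  2  3  3  3  3  4  5
 G  0  1  2  3  3  3  3  4  5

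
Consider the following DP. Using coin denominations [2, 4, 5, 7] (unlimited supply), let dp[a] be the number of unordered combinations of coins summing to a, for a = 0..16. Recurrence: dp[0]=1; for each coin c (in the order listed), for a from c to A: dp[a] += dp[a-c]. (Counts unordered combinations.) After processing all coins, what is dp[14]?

8

after  coin     0     1     2     3     4     5     6     7     8     9    10    11    12    13    14    15    16
          2     1     0     1     0     1     0     1     0     1     0     1     0     1     0     1     0     1
          4     1     0     1     0     2     0     2     0     3     0     3     0     4     0     4     0     5
          5     1     0     1     0     2     1     2     1     3     2     4     2     5     3     6     4     7
          7     1     0     1     0     2     1     2     2     3     3     4     4     6     5     8     7    10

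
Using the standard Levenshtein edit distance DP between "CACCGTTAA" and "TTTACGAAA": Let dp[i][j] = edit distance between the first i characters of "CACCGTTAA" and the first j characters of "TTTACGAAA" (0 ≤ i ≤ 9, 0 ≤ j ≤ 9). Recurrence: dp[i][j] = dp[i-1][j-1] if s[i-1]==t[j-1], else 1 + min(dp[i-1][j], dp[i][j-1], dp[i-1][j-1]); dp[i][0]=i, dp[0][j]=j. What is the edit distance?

   ''  T  T  T  A  C  G  A  A  A
''  0  1  2  3  4  5  6  7  8  9
 C  1  1  2  3  4  4  5  6  7  8
 A  2  2  2  3  3  4  5  5  6  7
 C  3  3  3  3  4  3  4  5  6  7
 C  4  4  4  4  4  4  4  5  6  7
 G  5  5  5  5  5  5  4  5  6  7
 T  6  5  5  5  6  6  5  5  6  7
 T  7  6  5  5  6  7  6  6  6  7
 A  8  7  6  6  5  6  7  6  6  6
 A  9  8  7  7  6  6  7  7  6  6

6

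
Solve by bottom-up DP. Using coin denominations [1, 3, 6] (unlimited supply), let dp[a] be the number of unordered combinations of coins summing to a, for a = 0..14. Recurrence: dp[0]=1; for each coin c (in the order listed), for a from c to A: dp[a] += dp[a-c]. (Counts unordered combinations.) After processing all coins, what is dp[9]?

6

after  coin     0     1     2     3     4     5     6     7     8     9    10    11    12    13    14
          1     1     1     1     1     1     1     1     1     1     1     1     1     1     1     1
          3     1     1     1     2     2     2     3     3     3     4     4     4     5     5     5
          6     1     1     1     2     2     2     4     4     4     6     6     6     9     9     9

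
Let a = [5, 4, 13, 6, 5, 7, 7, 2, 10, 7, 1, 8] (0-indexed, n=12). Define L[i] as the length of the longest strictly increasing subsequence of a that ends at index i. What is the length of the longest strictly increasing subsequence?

4

   i    0    1    2    3    4    5    6    7    8    9   10   11
a[i]    5    4   13    6    5    7    7    2   10    7    1    8
L[i]    1    1    2    2    2    3    3    1    4    3    1    4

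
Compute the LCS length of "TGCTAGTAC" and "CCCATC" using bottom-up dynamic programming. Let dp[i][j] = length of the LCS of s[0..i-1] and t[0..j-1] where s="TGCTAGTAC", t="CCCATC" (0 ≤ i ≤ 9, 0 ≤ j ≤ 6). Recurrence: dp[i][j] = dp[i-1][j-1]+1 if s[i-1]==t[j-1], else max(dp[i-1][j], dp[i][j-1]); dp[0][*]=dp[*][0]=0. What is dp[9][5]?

3

   ''  C  C  C  A  T  C
''  0  0  0  0  0  0  0
 T  0  0  0  0  0  1  1
 G  0  0  0  0  0  1  1
 C  0  1  1  1  1  1  2
 T  0  1  1  1  1  2  2
 A  0  1  1  1  2  2  2
 G  0  1  1  1  2  2  2
 T  0  1  1  1  2  3  3
 A  0  1  1  1  2  3  3
 C  0  1  2  2  2  3  4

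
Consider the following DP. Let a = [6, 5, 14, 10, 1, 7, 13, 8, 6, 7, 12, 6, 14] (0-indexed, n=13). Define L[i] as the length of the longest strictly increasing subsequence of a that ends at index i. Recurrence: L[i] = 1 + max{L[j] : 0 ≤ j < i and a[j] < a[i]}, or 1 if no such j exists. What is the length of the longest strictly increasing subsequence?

   i    0    1    2    3    4    5    6    7    8    9   10   11   12
a[i]    6    5   14   10    1    7   13    8    6    7   12    6   14
L[i]    1    1    2    2    1    2    3    3    2    3    4    2    5

5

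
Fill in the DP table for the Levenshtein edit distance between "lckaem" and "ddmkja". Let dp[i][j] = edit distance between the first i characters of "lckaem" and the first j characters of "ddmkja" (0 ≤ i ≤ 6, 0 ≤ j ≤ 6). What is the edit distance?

   ''  d  d  m  k  j  a
''  0  1  2  3  4  5  6
 l  1  1  2  3  4  5  6
 c  2  2  2  3  4  5  6
 k  3  3  3  3  3  4  5
 a  4  4  4  4  4  4  4
 e  5  5  5  5  5  5  5
 m  6  6  6  5  6  6  6

6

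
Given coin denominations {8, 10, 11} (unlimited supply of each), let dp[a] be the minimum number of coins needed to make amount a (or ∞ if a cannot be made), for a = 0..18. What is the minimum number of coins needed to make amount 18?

 a  0  1  2  3  4  5  6  7  8  9 10 11 12 13 14 15 16 17 18
dp  0  -  -  -  -  -  -  -  1  -  1  1  -  -  -  -  2  -  2
(- denotes ∞ / unreachable)

2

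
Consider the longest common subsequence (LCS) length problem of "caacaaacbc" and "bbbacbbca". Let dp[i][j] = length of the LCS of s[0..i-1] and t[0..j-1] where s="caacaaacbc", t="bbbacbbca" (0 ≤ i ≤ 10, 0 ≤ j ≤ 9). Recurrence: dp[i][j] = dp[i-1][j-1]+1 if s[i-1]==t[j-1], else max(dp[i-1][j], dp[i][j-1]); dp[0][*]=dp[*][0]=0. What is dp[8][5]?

   ''  b  b  b  a  c  b  b  c  a
''  0  0  0  0  0  0  0  0  0  0
 c  0  0  0  0  0  1  1  1  1  1
 a  0  0  0  0  1  1  1  1  1  2
 a  0  0  0  0  1  1  1  1  1  2
 c  0  0  0  0  1  2  2  2  2  2
 a  0  0  0  0  1  2  2  2  2  3
 a  0  0  0  0  1  2  2  2  2  3
 a  0  0  0  0  1  2  2  2  2  3
 c  0  0  0  0  1  2  2  2  3  3
 b  0  1  1  1  1  2  3  3  3  3
 c  0  1  1  1  1  2  3  3  4  4

2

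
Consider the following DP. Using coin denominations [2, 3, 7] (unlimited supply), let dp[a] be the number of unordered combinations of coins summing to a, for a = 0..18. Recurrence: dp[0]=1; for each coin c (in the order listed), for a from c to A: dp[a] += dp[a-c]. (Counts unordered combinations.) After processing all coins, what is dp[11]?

after  coin     0     1     2     3     4     5     6     7     8     9    10    11    12    13    14    15    16    17    18
          2     1     0     1     0     1     0     1     0     1     0     1     0     1     0     1     0     1     0     1
          3     1     0     1     1     1     1     2     1     2     2     2     2     3     2     3     3     3     3     4
          7     1     0     1     1     1     1     2     2     2     3     3     3     4     4     5     5     6     6     7

3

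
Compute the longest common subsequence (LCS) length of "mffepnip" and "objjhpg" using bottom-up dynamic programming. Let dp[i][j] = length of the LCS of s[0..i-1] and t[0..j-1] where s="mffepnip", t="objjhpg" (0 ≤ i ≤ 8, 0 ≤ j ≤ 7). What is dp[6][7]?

   ''  o  b  j  j  h  p  g
''  0  0  0  0  0  0  0  0
 m  0  0  0  0  0  0  0  0
 f  0  0  0  0  0  0  0  0
 f  0  0  0  0  0  0  0  0
 e  0  0  0  0  0  0  0  0
 p  0  0  0  0  0  0  1  1
 n  0  0  0  0  0  0  1  1
 i  0  0  0  0  0  0  1  1
 p  0  0  0  0  0  0  1  1

1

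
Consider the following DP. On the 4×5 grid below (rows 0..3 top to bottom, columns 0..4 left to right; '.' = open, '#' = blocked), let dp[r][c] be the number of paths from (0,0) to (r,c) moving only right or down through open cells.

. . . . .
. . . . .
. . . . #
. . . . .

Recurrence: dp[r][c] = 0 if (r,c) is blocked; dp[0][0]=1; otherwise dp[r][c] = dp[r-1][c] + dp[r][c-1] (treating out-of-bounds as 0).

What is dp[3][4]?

20

r\c   0   1   2   3   4
  0   1   1   1   1   1
  1   1   2   3   4   5
  2   1   3   6  10   0
  3   1   4  10  20  20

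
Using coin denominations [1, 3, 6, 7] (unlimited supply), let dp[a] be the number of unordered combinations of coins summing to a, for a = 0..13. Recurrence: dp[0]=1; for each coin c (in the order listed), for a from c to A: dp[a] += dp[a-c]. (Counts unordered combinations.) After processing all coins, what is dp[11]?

after  coin     0     1     2     3     4     5     6     7     8     9    10    11    12    13
          1     1     1     1     1     1     1     1     1     1     1     1     1     1     1
          3     1     1     1     2     2     2     3     3     3     4     4     4     5     5
          6     1     1     1     2     2     2     4     4     4     6     6     6     9     9
          7     1     1     1     2     2     2     4     5     5     7     8     8    11    13

8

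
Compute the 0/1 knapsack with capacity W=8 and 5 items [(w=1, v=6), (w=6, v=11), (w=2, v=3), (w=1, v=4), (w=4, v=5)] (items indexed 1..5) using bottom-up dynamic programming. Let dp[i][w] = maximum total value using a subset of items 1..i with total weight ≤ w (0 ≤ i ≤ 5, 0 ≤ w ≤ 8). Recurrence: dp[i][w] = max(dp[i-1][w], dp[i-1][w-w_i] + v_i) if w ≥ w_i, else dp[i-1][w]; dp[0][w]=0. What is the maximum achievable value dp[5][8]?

21

i\w   0   1   2   3   4   5   6   7   8
  0   0   0   0   0   0   0   0   0   0
  1   0   6   6   6   6   6   6   6   6
  2   0   6   6   6   6   6  11  17  17
  3   0   6   6   9   9   9  11  17  17
  4   0   6  10  10  13  13  13  17  21
  5   0   6  10  10  13  13  15  17  21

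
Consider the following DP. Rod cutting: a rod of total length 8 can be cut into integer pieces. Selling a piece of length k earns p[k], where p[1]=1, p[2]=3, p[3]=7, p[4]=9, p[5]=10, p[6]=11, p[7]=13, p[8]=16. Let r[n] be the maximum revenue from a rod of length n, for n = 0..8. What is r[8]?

   n    0    1    2    3    4    5    6    7    8
r[n]    0    1    3    7    9   10   14   16   18

18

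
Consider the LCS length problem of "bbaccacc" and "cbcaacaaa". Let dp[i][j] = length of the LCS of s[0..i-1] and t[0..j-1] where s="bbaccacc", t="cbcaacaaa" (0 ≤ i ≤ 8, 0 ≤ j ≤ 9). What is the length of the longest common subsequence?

   ''  c  b  c  a  a  c  a  a  a
''  0  0  0  0  0  0  0  0  0  0
 b  0  0  1  1  1  1  1  1  1  1
 b  0  0  1  1  1  1  1  1  1  1
 a  0  0  1  1  2  2  2  2  2  2
 c  0  1  1  2  2  2  3  3  3  3
 c  0  1  1  2  2  2  3  3  3  3
 a  0  1  1  2  3  3  3  4  4  4
 c  0  1  1  2  3  3  4  4  4  4
 c  0  1  1  2  3  3  4  4  4  4

4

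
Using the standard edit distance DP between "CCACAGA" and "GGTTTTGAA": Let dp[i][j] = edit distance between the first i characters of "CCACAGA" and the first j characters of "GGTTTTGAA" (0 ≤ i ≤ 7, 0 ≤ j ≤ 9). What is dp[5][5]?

5

   ''  G  G  T  T  T  T  G  A  A
''  0  1  2  3  4  5  6  7  8  9
 C  1  1  2  3  4  5  6  7  8  9
 C  2  2  2  3  4  5  6  7  8  9
 A  3  3  3  3  4  5  6  7  7  8
 C  4  4  4  4  4  5  6  7  8  8
 A  5  5  5  5  5  5  6  7  7  8
 G  6  5  5  6  6  6  6  6  7  8
 A  7  6  6  6  7  7  7  7  6  7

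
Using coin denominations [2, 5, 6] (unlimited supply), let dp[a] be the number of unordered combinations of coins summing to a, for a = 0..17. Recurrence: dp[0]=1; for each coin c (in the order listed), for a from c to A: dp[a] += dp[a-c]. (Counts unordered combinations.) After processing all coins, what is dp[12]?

after  coin     0     1     2     3     4     5     6     7     8     9    10    11    12    13    14    15    16    17
          2     1     0     1     0     1     0     1     0     1     0     1     0     1     0     1     0     1     0
          5     1     0     1     0     1     1     1     1     1     1     2     1     2     1     2     2     2     2
          6     1     0     1     0     1     1     2     1     2     1     3     2     4     2     4     3     5     4

4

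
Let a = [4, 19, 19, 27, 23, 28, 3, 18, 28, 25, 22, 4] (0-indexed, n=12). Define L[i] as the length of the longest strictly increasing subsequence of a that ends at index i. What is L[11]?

   i    0    1    2    3    4    5    6    7    8    9   10   11
a[i]    4   19   19   27   23   28    3   18   28   25   22    4
L[i]    1    2    2    3    3    4    1    2    4    4    3    2

2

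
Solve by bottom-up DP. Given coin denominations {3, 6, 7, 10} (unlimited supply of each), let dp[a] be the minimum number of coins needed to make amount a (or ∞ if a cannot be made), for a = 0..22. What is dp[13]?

 a  0  1  2  3  4  5  6  7  8  9 10 11 12 13 14 15 16 17 18 19 20 21 22
dp  0  -  -  1  -  -  1  1  -  2  1  -  2  2  2  3  2  2  3  3  2  3  3
(- denotes ∞ / unreachable)

2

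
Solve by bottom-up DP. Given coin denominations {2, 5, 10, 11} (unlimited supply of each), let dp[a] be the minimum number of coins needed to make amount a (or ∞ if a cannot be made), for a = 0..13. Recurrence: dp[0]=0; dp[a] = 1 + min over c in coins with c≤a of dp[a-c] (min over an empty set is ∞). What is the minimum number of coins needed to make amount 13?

2

 a  0  1  2  3  4  5  6  7  8  9 10 11 12 13
dp  0  -  1  -  2  1  3  2  4  3  1  1  2  2
(- denotes ∞ / unreachable)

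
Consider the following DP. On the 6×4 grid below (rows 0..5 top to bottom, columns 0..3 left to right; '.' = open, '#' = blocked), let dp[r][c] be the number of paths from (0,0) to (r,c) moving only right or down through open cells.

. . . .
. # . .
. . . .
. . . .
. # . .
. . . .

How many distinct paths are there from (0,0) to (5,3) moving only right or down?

17

r\c   0   1   2   3
  0   1   1   1   1
  1   1   0   1   2
  2   1   1   2   4
  3   1   2   4   8
  4   1   0   4  12
  5   1   1   5  17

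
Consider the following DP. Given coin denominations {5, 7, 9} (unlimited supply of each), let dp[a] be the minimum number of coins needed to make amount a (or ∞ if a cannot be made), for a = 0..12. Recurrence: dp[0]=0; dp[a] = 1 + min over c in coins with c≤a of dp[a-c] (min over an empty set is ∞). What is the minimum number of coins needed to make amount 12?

 a  0  1  2  3  4  5  6  7  8  9 10 11 12
dp  0  -  -  -  -  1  -  1  -  1  2  -  2
(- denotes ∞ / unreachable)

2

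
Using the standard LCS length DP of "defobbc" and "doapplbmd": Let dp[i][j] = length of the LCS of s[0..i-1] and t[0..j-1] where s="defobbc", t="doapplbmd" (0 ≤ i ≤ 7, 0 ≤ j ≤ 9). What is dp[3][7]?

1

   ''  d  o  a  p  p  l  b  m  d
''  0  0  0  0  0  0  0  0  0  0
 d  0  1  1  1  1  1  1  1  1  1
 e  0  1  1  1  1  1  1  1  1  1
 f  0  1  1  1  1  1  1  1  1  1
 o  0  1  2  2  2  2  2  2  2  2
 b  0  1  2  2  2  2  2  3  3  3
 b  0  1  2  2  2  2  2  3  3  3
 c  0  1  2  2  2  2  2  3  3  3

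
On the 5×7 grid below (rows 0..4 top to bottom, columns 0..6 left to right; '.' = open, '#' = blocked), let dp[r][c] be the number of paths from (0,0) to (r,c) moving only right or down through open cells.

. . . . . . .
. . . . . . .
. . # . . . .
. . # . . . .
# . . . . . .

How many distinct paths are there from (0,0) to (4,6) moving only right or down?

99

r\c   0   1   2   3   4   5   6
  0   1   1   1   1   1   1   1
  1   1   2   3   4   5   6   7
  2   1   3   0   4   9  15  22
  3   1   4   0   4  13  28  50
  4   0   4   4   8  21  49  99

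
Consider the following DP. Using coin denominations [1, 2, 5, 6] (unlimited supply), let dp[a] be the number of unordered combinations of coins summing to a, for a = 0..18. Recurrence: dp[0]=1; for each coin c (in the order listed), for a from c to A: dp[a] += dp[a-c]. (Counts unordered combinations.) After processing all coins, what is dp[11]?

after  coin     0     1     2     3     4     5     6     7     8     9    10    11    12    13    14    15    16    17    18
          1     1     1     1     1     1     1     1     1     1     1     1     1     1     1     1     1     1     1     1
          2     1     1     2     2     3     3     4     4     5     5     6     6     7     7     8     8     9     9    10
          5     1     1     2     2     3     4     5     6     7     8    10    11    13    14    16    18    20    22    24
          6     1     1     2     2     3     4     6     7     9    10    13    15    19    21    25    28    33    37    43

15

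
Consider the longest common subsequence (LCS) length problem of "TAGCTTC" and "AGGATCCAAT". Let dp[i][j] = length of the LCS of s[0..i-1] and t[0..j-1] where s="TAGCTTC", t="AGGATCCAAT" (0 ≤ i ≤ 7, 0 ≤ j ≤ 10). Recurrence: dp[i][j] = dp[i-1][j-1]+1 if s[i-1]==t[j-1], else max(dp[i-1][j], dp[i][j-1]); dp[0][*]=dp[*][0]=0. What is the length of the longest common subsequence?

   ''  A  G  G  A  T  C  C  A  A  T
''  0  0  0  0  0  0  0  0  0  0  0
 T  0  0  0  0  0  1  1  1  1  1  1
 A  0  1  1  1  1  1  1  1  2  2  2
 G  0  1  2  2  2  2  2  2  2  2  2
 C  0  1  2  2  2  2  3  3  3  3  3
 T  0  1  2  2  2  3  3  3  3  3  4
 T  0  1  2  2  2  3  3  3  3  3  4
 C  0  1  2  2  2  3  4  4  4  4  4

4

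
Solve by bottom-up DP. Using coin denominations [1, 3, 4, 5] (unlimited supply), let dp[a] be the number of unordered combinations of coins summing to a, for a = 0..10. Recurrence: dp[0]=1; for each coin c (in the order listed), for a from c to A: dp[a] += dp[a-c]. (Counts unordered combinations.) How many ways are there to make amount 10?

12

after  coin     0     1     2     3     4     5     6     7     8     9    10
          1     1     1     1     1     1     1     1     1     1     1     1
          3     1     1     1     2     2     2     3     3     3     4     4
          4     1     1     1     2     3     3     4     5     6     7     8
          5     1     1     1     2     3     4     5     6     8    10    12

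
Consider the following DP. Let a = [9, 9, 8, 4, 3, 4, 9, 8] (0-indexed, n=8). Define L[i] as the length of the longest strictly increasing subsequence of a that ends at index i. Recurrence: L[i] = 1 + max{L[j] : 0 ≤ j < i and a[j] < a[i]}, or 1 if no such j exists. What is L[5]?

   i    0    1    2    3    4    5    6    7
a[i]    9    9    8    4    3    4    9    8
L[i]    1    1    1    1    1    2    3    3

2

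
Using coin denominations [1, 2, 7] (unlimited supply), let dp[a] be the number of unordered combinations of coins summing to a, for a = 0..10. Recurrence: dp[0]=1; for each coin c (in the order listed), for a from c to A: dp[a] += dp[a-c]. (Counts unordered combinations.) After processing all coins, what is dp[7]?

5

after  coin     0     1     2     3     4     5     6     7     8     9    10
          1     1     1     1     1     1     1     1     1     1     1     1
          2     1     1     2     2     3     3     4     4     5     5     6
          7     1     1     2     2     3     3     4     5     6     7     8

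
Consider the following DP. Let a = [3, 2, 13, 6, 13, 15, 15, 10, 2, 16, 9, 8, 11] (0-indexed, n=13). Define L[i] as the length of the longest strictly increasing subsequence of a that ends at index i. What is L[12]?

4

   i    0    1    2    3    4    5    6    7    8    9   10   11   12
a[i]    3    2   13    6   13   15   15   10    2   16    9    8   11
L[i]    1    1    2    2    3    4    4    3    1    5    3    3    4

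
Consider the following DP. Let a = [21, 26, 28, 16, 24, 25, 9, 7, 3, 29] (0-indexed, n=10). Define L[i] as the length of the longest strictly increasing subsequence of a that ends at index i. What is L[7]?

   i    0    1    2    3    4    5    6    7    8    9
a[i]   21   26   28   16   24   25    9    7    3   29
L[i]    1    2    3    1    2    3    1    1    1    4

1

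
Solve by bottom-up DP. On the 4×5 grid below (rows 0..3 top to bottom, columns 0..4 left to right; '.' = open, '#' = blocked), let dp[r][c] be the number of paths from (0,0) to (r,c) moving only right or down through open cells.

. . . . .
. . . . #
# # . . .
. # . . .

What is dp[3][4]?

17

r\c   0   1   2   3   4
  0   1   1   1   1   1
  1   1   2   3   4   0
  2   0   0   3   7   7
  3   0   0   3  10  17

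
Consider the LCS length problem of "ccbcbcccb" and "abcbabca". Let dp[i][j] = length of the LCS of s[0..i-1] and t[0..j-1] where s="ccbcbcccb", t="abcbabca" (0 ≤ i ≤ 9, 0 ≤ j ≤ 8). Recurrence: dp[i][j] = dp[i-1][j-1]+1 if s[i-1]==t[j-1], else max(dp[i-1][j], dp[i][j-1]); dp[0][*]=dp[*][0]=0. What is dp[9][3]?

2

   ''  a  b  c  b  a  b  c  a
''  0  0  0  0  0  0  0  0  0
 c  0  0  0  1  1  1  1  1  1
 c  0  0  0  1  1  1  1  2  2
 b  0  0  1  1  2  2  2  2  2
 c  0  0  1  2  2  2  2  3  3
 b  0  0  1  2  3  3  3  3  3
 c  0  0  1  2  3  3  3  4  4
 c  0  0  1  2  3  3  3  4  4
 c  0  0  1  2  3  3  3  4  4
 b  0  0  1  2  3  3  4  4  4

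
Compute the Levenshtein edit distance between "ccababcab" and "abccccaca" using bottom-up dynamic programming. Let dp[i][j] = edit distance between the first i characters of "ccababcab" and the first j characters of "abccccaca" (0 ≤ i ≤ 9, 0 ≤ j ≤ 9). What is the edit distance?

6

   ''  a  b  c  c  c  c  a  c  a
''  0  1  2  3  4  5  6  7  8  9
 c  1  1  2  2  3  4  5  6  7  8
 c  2  2  2  2  2  3  4  5  6  7
 a  3  2  3  3  3  3  4  4  5  6
 b  4  3  2  3  4  4  4  5  5  6
 a  5  4  3  3  4  5  5  4  5  5
 b  6  5  4  4  4  5  6  5  5  6
 c  7  6  5  4  4  4  5  6  5  6
 a  8  7  6  5  5  5  5  5  6  5
 b  9  8  7  6  6  6  6  6  6  6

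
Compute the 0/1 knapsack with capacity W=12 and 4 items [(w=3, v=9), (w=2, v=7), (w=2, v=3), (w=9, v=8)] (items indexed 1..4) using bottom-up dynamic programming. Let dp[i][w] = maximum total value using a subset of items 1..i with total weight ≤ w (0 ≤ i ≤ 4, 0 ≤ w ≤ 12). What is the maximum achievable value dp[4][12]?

19

i\w   0   1   2   3   4   5   6   7   8   9  10  11  12
  0   0   0   0   0   0   0   0   0   0   0   0   0   0
  1   0   0   0   9   9   9   9   9   9   9   9   9   9
  2   0   0   7   9   9  16  16  16  16  16  16  16  16
  3   0   0   7   9  10  16  16  19  19  19  19  19  19
  4   0   0   7   9  10  16  16  19  19  19  19  19  19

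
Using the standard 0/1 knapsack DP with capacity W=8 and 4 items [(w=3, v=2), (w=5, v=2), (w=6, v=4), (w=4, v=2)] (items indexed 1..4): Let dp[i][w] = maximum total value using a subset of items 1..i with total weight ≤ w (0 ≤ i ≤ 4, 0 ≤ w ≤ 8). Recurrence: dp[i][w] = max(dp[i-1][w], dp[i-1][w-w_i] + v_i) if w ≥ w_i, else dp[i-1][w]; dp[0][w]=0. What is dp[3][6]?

4

i\w   0   1   2   3   4   5   6   7   8
  0   0   0   0   0   0   0   0   0   0
  1   0   0   0   2   2   2   2   2   2
  2   0   0   0   2   2   2   2   2   4
  3   0   0   0   2   2   2   4   4   4
  4   0   0   0   2   2   2   4   4   4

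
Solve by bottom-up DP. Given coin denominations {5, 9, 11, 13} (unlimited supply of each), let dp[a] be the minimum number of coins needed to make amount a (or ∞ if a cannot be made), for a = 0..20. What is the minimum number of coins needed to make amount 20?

 a  0  1  2  3  4  5  6  7  8  9 10 11 12 13 14 15 16 17 18 19 20
dp  0  -  -  -  -  1  -  -  -  1  2  1  -  1  2  3  2  -  2  3  2
(- denotes ∞ / unreachable)

2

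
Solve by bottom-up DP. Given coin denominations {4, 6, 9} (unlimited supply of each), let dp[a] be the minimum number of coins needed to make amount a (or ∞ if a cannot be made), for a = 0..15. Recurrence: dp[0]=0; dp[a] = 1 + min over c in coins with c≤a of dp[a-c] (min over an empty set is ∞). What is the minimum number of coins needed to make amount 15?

2

 a  0  1  2  3  4  5  6  7  8  9 10 11 12 13 14 15
dp  0  -  -  -  1  -  1  -  2  1  2  -  2  2  3  2
(- denotes ∞ / unreachable)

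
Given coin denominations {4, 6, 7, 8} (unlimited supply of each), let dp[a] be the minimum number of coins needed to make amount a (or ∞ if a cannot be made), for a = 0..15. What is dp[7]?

 a  0  1  2  3  4  5  6  7  8  9 10 11 12 13 14 15
dp  0  -  -  -  1  -  1  1  1  -  2  2  2  2  2  2
(- denotes ∞ / unreachable)

1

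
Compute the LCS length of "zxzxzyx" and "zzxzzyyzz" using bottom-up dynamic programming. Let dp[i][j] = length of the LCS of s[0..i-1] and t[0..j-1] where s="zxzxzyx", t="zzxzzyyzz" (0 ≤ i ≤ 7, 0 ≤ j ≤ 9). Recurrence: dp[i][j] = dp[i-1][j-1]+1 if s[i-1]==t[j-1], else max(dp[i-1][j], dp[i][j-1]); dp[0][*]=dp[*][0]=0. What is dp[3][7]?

   ''  z  z  x  z  z  y  y  z  z
''  0  0  0  0  0  0  0  0  0  0
 z  0  1  1  1  1  1  1  1  1  1
 x  0  1  1  2  2  2  2  2  2  2
 z  0  1  2  2  3  3  3  3  3  3
 x  0  1  2  3  3  3  3  3  3  3
 z  0  1  2  3  4  4  4  4  4  4
 y  0  1  2  3  4  4  5  5  5  5
 x  0  1  2  3  4  4  5  5  5  5

3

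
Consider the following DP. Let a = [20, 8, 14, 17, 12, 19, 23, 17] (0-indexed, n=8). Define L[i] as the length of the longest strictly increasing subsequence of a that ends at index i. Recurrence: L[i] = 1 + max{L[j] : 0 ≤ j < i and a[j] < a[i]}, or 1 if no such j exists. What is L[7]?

   i    0    1    2    3    4    5    6    7
a[i]   20    8   14   17   12   19   23   17
L[i]    1    1    2    3    2    4    5    3

3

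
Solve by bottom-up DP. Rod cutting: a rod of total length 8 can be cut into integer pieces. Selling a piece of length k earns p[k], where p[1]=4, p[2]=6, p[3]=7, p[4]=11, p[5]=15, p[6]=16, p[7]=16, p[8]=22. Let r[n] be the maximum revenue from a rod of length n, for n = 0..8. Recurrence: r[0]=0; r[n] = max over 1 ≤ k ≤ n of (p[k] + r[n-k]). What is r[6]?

24

   n    0    1    2    3    4    5    6    7    8
r[n]    0    4    8   12   16   20   24   28   32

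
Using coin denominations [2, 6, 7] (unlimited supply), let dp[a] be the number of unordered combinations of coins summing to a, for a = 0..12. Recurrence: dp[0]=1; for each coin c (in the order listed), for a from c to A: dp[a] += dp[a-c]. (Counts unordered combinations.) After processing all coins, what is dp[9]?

after  coin     0     1     2     3     4     5     6     7     8     9    10    11    12
          2     1     0     1     0     1     0     1     0     1     0     1     0     1
          6     1     0     1     0     1     0     2     0     2     0     2     0     3
          7     1     0     1     0     1     0     2     1     2     1     2     1     3

1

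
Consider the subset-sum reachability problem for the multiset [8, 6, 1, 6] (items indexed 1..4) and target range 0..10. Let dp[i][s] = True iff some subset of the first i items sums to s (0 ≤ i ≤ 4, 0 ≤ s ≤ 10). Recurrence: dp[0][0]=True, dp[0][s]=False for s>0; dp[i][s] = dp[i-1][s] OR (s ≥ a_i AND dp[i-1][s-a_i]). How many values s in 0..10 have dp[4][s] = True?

i\s   0   1   2   3   4   5   6   7   8   9  10
  0   T   F   F   F   F   F   F   F   F   F   F
  1   T   F   F   F   F   F   F   F   T   F   F
  2   T   F   F   F   F   F   T   F   T   F   F
  3   T   T   F   F   F   F   T   T   T   T   F
  4   T   T   F   F   F   F   T   T   T   T   F

6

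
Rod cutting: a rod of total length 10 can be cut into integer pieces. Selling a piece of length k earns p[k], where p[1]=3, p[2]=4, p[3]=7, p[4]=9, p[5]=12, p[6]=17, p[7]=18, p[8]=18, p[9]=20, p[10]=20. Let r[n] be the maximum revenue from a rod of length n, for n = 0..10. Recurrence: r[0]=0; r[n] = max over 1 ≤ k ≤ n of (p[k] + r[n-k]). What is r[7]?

21

   n    0    1    2    3    4    5    6    7    8    9   10
r[n]    0    3    6    9   12   15   18   21   24   27   30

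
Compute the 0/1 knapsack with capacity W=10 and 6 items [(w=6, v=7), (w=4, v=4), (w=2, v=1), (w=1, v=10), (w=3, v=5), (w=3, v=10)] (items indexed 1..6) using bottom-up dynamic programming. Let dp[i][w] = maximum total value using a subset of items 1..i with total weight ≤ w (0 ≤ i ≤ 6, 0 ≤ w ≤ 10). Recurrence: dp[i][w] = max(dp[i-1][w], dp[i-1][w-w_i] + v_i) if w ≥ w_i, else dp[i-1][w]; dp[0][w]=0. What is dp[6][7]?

i\w   0   1   2   3   4   5   6   7   8   9  10
  0   0   0   0   0   0   0   0   0   0   0   0
  1   0   0   0   0   0   0   7   7   7   7   7
  2   0   0   0   0   4   4   7   7   7   7  11
  3   0   0   1   1   4   4   7   7   8   8  11
  4   0  10  10  11  11  14  14  17  17  18  18
  5   0  10  10  11  15  15  16  17  19  19  22
  6   0  10  10  11  20  20  21  25  25  26  27

25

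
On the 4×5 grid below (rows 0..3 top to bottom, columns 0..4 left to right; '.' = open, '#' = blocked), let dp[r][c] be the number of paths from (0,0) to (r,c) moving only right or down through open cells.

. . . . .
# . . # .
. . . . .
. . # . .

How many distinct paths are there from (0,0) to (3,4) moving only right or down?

7

r\c   0   1   2   3   4
  0   1   1   1   1   1
  1   0   1   2   0   1
  2   0   1   3   3   4
  3   0   1   0   3   7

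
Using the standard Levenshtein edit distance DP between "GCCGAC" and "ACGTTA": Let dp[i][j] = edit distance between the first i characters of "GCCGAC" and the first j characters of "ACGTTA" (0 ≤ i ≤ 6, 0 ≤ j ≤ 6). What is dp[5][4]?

   ''  A  C  G  T  T  A
''  0  1  2  3  4  5  6
 G  1  1  2  2  3  4  5
 C  2  2  1  2  3  4  5
 C  3  3  2  2  3  4  5
 G  4  4  3  2  3  4  5
 A  5  4  4  3  3  4  4
 C  6  5  4  4  4  4  5

3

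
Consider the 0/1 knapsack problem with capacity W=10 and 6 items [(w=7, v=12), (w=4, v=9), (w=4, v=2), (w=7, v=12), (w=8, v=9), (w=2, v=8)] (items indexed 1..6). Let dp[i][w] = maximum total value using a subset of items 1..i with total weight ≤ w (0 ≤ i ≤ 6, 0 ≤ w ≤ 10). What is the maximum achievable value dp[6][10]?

20

i\w   0   1   2   3   4   5   6   7   8   9  10
  0   0   0   0   0   0   0   0   0   0   0   0
  1   0   0   0   0   0   0   0  12  12  12  12
  2   0   0   0   0   9   9   9  12  12  12  12
  3   0   0   0   0   9   9   9  12  12  12  12
  4   0   0   0   0   9   9   9  12  12  12  12
  5   0   0   0   0   9   9   9  12  12  12  12
  6   0   0   8   8   9   9  17  17  17  20  20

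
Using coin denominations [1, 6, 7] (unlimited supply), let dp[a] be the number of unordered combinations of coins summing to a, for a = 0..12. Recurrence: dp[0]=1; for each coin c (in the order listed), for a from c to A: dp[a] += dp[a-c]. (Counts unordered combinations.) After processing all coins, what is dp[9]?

after  coin     0     1     2     3     4     5     6     7     8     9    10    11    12
          1     1     1     1     1     1     1     1     1     1     1     1     1     1
          6     1     1     1     1     1     1     2     2     2     2     2     2     3
          7     1     1     1     1     1     1     2     3     3     3     3     3     4

3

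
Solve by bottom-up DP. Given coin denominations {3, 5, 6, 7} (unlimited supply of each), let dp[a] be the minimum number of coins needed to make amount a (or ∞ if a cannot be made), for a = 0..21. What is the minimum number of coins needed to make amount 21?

3

 a  0  1  2  3  4  5  6  7  8  9 10 11 12 13 14 15 16 17 18 19 20 21
dp  0  -  -  1  -  1  1  1  2  2  2  2  2  2  2  3  3  3  3  3  3  3
(- denotes ∞ / unreachable)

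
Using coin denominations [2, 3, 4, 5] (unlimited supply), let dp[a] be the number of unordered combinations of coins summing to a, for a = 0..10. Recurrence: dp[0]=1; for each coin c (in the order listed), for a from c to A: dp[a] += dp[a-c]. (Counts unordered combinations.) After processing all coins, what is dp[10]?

7

after  coin     0     1     2     3     4     5     6     7     8     9    10
          2     1     0     1     0     1     0     1     0     1     0     1
          3     1     0     1     1     1     1     2     1     2     2     2
          4     1     0     1     1     2     1     3     2     4     3     5
          5     1     0     1     1     2     2     3     3     5     5     7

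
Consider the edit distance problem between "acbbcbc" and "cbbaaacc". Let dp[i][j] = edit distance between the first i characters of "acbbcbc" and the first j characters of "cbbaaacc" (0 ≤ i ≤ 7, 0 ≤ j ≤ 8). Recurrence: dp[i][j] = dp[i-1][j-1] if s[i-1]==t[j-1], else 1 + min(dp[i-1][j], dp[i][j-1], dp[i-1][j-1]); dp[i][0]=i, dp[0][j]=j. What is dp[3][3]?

2

   ''  c  b  b  a  a  a  c  c
''  0  1  2  3  4  5  6  7  8
 a  1  1  2  3  3  4  5  6  7
 c  2  1  2  3  4  4  5  5  6
 b  3  2  1  2  3  4  5  6  6
 b  4  3  2  1  2  3  4  5  6
 c  5  4  3  2  2  3  4  4  5
 b  6  5  4  3  3  3  4  5  5
 c  7  6  5  4  4  4  4  4  5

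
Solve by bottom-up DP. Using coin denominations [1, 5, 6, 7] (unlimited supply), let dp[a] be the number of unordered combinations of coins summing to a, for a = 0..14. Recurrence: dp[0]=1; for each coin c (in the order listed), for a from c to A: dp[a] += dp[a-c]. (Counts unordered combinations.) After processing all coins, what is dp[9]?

after  coin     0     1     2     3     4     5     6     7     8     9    10    11    12    13    14
          1     1     1     1     1     1     1     1     1     1     1     1     1     1     1     1
          5     1     1     1     1     1     2     2     2     2     2     3     3     3     3     3
          6     1     1     1     1     1     2     3     3     3     3     4     5     6     6     6
          7     1     1     1     1     1     2     3     4     4     4     5     6     8     9    10

4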